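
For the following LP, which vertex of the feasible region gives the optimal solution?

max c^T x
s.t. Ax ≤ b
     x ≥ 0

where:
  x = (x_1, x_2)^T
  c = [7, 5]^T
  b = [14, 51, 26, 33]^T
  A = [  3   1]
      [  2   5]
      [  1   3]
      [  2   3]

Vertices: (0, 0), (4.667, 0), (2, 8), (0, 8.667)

Evaluate the objective at each vertex of the feasible region:
  z(0, 0) = 0
  z(4.667, 0) = 32.67
  z(2, 8) = 54  ←
  z(0, 8.667) = 43.33
The maximum is at x_1 = 2, x_2 = 8.

(2, 8)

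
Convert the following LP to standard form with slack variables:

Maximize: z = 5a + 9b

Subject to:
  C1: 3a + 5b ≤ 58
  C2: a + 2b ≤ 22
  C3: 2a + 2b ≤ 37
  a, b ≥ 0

max z = 5a + 9b

s.t.
  3a + 5b + s1 = 58
  a + 2b + s2 = 22
  2a + 2b + s3 = 37
  a, b, s1, s2, s3 ≥ 0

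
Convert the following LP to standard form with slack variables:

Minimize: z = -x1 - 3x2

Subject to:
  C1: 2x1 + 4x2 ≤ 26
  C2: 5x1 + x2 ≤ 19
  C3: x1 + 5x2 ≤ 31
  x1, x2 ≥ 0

min z = -x1 - 3x2

s.t.
  2x1 + 4x2 + s1 = 26
  5x1 + x2 + s2 = 19
  x1 + 5x2 + s3 = 31
  x1, x2, s1, s2, s3 ≥ 0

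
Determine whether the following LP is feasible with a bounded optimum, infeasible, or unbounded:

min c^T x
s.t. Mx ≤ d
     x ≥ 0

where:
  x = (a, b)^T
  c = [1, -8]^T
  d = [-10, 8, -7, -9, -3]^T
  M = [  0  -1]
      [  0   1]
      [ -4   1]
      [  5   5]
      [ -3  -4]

Infeasible (no feasible solution exists)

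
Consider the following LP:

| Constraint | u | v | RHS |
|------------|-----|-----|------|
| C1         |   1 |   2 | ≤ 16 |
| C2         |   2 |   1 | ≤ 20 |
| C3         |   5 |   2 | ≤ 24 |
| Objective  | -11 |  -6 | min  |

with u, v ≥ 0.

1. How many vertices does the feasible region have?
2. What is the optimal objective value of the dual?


1. 4
2. -64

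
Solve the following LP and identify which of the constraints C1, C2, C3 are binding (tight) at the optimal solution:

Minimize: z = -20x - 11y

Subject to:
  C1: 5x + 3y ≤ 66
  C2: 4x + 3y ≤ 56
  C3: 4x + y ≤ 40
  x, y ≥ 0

At x = 8, y = 8, compute slack b - a·x for each constraint:
  C1: 66 − 64 = 2  (slack)
  C2: 56 − 56 = 0  (binding)
  C3: 40 − 40 = 0  (binding)

Optimal: x = 8, y = 8
Binding: C2, C3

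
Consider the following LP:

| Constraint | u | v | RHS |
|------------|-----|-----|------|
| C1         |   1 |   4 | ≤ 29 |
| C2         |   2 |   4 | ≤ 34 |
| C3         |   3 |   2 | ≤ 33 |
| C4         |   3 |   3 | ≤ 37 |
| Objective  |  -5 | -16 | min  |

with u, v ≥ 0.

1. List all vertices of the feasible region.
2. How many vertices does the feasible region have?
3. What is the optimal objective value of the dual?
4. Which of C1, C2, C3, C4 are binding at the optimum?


1. (0, 0), (11, 0), (8.333, 4), (7.667, 4.667), (5, 6), (0, 7.25)
2. 6
3. -121
4. C1, C2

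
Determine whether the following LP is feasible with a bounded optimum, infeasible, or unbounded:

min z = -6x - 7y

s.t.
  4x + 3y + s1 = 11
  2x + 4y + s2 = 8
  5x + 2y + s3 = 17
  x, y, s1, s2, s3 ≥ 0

Feasible with a bounded optimal solution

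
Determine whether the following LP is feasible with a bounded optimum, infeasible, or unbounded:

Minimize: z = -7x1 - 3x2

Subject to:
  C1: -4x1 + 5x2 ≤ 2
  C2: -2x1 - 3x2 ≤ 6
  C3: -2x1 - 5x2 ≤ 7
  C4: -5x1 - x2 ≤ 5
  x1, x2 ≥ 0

Unbounded (objective can decrease without bound)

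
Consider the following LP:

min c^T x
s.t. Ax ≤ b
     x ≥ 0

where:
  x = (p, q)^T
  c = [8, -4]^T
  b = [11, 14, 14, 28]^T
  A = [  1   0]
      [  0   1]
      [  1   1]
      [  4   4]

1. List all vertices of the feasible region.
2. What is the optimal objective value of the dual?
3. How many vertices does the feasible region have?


1. (0, 0), (7, 0), (0, 7)
2. -28
3. 3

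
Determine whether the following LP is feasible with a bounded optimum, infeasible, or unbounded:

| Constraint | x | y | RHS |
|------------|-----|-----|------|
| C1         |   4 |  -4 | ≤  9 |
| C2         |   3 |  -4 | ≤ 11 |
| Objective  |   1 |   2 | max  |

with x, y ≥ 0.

Unbounded (objective can increase without bound)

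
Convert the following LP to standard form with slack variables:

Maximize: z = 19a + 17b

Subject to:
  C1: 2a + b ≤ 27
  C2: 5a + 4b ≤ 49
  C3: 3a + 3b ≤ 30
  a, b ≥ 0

max z = 19a + 17b

s.t.
  2a + b + s1 = 27
  5a + 4b + s2 = 49
  3a + 3b + s3 = 30
  a, b, s1, s2, s3 ≥ 0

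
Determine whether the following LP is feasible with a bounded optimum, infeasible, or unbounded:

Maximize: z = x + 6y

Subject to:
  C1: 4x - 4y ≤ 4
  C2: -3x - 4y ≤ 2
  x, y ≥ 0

Unbounded (objective can increase without bound)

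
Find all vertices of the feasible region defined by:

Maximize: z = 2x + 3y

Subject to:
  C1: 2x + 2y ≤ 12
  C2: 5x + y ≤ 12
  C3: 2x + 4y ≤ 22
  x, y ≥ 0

(0, 0), (2.4, 0), (1.5, 4.5), (1, 5), (0, 5.5)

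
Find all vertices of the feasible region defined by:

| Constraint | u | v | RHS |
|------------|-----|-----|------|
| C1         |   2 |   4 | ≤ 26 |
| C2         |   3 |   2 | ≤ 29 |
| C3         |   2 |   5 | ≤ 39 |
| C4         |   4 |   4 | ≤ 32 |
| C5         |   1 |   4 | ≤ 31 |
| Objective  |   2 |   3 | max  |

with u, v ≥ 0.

(0, 0), (8, 0), (3, 5), (0, 6.5)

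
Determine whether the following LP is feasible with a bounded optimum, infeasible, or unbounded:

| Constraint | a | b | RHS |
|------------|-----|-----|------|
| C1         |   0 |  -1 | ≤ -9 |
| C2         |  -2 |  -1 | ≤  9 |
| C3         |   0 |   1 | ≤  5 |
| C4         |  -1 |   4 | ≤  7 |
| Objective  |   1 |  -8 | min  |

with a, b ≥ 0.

Infeasible (no feasible solution exists)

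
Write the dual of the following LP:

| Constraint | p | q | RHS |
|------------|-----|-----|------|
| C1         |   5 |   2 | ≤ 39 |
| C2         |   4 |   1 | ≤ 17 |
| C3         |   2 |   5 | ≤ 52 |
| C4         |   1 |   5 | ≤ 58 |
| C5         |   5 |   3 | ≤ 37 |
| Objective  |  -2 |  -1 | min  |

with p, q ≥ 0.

Primal min cᵀx s.t. Ax ≤ b, x ≥ 0  →  Dual max −bᵀy s.t. Aᵀy ≥ −c, y ≥ 0.

Maximize: z = -39y1 - 17y2 - 52y3 - 58y4 - 37y5

Subject to:
  5y1 + 4y2 + 2y3 + y4 + 5y5 ≥ 2
  2y1 + y2 + 5y3 + 5y4 + 3y5 ≥ 1
  y1, y2, y3, y4, y5 ≥ 0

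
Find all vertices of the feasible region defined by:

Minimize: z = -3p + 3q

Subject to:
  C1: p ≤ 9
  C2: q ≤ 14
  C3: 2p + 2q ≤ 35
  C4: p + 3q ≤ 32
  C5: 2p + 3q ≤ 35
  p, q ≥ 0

(0, 0), (9, 0), (9, 5.667), (3, 9.667), (0, 10.67)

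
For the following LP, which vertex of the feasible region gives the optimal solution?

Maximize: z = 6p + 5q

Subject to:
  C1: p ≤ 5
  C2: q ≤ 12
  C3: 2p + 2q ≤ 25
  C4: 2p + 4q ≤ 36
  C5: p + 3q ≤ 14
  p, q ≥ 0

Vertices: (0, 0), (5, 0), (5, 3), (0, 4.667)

Evaluate the objective at each vertex of the feasible region:
  z(0, 0) = 0
  z(5, 0) = 30
  z(5, 3) = 45  ←
  z(0, 4.667) = 23.33
The maximum is at p = 5, q = 3.

(5, 3)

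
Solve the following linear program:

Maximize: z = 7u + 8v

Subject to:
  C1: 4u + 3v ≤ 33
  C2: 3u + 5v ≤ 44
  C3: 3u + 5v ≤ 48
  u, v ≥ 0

Evaluate the objective at each vertex of the feasible region:
  z(0, 0) = 0
  z(8.25, 0) = 57.75
  z(3, 7) = 77  ←
  z(0, 8.8) = 70.4
The maximum is at u = 3, v = 7.

u = 3, v = 7, z = 77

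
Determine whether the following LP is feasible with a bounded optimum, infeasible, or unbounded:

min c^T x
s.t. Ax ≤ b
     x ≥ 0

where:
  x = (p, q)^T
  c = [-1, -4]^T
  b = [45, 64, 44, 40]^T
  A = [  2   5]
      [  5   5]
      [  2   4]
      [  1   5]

Feasible with a bounded optimal solution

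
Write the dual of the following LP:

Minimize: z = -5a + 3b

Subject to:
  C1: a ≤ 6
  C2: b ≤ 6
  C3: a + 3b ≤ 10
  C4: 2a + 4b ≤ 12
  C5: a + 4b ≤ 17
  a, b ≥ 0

Primal min cᵀx s.t. Ax ≤ b, x ≥ 0  →  Dual max −bᵀy s.t. Aᵀy ≥ −c, y ≥ 0.

Maximize: z = -6y1 - 6y2 - 10y3 - 12y4 - 17y5

Subject to:
  y1 + y3 + 2y4 + y5 ≥ 5
  y2 + 3y3 + 4y4 + 4y5 ≥ -3
  y1, y2, y3, y4, y5 ≥ 0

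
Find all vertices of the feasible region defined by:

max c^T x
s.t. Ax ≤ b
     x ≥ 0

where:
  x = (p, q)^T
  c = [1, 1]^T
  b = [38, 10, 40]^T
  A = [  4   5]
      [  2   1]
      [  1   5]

(0, 0), (5, 0), (2, 6), (0, 7.6)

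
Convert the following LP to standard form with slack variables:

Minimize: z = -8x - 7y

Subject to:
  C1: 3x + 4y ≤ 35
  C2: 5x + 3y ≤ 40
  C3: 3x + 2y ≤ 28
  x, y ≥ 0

min z = -8x - 7y

s.t.
  3x + 4y + s1 = 35
  5x + 3y + s2 = 40
  3x + 2y + s3 = 28
  x, y, s1, s2, s3 ≥ 0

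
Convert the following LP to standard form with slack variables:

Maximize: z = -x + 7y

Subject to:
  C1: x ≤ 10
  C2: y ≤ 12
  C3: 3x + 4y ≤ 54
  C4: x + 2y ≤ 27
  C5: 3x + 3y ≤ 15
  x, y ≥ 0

max z = -x + 7y

s.t.
  x + s1 = 10
  y + s2 = 12
  3x + 4y + s3 = 54
  x + 2y + s4 = 27
  3x + 3y + s5 = 15
  x, y, s1, s2, s3, s4, s5 ≥ 0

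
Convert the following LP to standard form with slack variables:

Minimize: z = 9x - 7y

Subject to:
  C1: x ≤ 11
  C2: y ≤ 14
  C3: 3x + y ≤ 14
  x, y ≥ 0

min z = 9x - 7y

s.t.
  x + s1 = 11
  y + s2 = 14
  3x + y + s3 = 14
  x, y, s1, s2, s3 ≥ 0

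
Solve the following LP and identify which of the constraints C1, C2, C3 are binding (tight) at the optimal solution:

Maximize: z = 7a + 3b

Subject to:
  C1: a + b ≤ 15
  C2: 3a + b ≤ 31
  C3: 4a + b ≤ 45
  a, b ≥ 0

At a = 8, b = 7, compute slack b - a·x for each constraint:
  C1: 15 − 15 = 0  (binding)
  C2: 31 − 31 = 0  (binding)
  C3: 45 − 39 = 6  (slack)

Optimal: a = 8, b = 7
Binding: C1, C2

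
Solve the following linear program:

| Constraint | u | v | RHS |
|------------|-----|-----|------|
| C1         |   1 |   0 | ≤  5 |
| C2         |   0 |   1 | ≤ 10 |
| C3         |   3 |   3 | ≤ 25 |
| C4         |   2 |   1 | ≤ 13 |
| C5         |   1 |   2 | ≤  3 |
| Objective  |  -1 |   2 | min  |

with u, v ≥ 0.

Evaluate the objective at each vertex of the feasible region:
  z(0, 0) = 0
  z(3, 0) = -3  ←
  z(0, 1.5) = 3
The minimum is at u = 3, v = 0.

u = 3, v = 0, z = -3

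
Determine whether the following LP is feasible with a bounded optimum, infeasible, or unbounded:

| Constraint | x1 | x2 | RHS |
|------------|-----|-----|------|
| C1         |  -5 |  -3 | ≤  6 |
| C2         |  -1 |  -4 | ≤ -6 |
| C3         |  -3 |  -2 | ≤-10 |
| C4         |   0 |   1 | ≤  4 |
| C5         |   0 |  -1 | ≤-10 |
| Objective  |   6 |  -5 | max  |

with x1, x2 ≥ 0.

Infeasible (no feasible solution exists)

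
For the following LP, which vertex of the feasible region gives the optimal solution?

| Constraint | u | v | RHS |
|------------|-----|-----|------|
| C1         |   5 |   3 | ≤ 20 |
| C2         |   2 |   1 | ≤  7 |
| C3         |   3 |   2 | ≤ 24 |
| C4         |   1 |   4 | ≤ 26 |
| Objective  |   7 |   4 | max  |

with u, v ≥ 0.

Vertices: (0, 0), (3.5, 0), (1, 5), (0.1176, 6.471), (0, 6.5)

Evaluate the objective at each vertex of the feasible region:
  z(0, 0) = 0
  z(3.5, 0) = 24.5
  z(1, 5) = 27  ←
  z(0.1176, 6.471) = 26.71
  z(0, 6.5) = 26
The maximum is at u = 1, v = 5.

(1, 5)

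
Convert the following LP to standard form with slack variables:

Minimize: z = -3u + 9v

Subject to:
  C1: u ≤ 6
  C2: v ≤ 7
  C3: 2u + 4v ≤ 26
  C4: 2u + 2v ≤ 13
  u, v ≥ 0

min z = -3u + 9v

s.t.
  u + s1 = 6
  v + s2 = 7
  2u + 4v + s3 = 26
  2u + 2v + s4 = 13
  u, v, s1, s2, s3, s4 ≥ 0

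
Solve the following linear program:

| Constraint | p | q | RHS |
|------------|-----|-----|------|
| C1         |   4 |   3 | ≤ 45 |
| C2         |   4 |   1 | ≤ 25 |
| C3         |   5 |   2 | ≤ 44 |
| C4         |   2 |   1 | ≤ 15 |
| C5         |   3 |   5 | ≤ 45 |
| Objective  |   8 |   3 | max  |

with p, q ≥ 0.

Evaluate the objective at each vertex of the feasible region:
  z(0, 0) = 0
  z(6.25, 0) = 50
  z(5, 5) = 55  ←
  z(4.286, 6.429) = 53.57
  z(0, 9) = 27
The maximum is at p = 5, q = 5.

p = 5, q = 5, z = 55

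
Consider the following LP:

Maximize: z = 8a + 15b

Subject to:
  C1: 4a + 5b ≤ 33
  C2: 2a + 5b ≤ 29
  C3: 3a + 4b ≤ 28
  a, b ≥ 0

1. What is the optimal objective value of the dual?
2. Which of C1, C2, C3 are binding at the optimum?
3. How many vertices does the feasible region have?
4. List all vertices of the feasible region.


1. 91
2. C1, C2
3. 4
4. (0, 0), (8.25, 0), (2, 5), (0, 5.8)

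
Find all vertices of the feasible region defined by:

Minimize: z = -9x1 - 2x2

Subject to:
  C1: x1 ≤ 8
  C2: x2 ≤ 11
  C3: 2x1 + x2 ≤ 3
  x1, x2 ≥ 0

(0, 0), (1.5, 0), (0, 3)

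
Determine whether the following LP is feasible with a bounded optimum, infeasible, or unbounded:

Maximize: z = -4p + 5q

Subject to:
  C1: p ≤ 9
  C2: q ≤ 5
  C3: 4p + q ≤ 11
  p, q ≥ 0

Feasible with a bounded optimal solution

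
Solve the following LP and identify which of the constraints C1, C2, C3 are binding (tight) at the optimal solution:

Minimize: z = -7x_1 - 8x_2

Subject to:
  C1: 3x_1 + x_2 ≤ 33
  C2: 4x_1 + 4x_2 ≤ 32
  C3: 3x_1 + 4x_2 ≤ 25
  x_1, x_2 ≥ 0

At x_1 = 7, x_2 = 1, compute slack b - a·x for each constraint:
  C1: 33 − 22 = 11  (slack)
  C2: 32 − 32 = 0  (binding)
  C3: 25 − 25 = 0  (binding)

Optimal: x_1 = 7, x_2 = 1
Binding: C2, C3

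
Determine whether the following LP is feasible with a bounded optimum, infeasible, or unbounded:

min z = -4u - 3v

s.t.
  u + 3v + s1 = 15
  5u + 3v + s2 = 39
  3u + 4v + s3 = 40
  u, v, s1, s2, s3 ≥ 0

Feasible with a bounded optimal solution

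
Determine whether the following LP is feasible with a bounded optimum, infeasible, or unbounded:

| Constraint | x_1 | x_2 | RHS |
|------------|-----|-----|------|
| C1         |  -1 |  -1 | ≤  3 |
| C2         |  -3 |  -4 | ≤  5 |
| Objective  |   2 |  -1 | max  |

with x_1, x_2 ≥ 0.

Unbounded (objective can increase without bound)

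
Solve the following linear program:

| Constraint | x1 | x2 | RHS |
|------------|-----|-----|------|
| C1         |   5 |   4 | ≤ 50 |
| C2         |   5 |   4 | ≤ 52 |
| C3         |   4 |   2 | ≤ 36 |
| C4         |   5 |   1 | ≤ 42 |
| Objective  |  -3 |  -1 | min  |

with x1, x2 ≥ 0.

Evaluate the objective at each vertex of the feasible region:
  z(0, 0) = 0
  z(8.4, 0) = -25.2
  z(8, 2) = -26  ←
  z(7.333, 3.333) = -25.33
  z(0, 12.5) = -12.5
The minimum is at x1 = 8, x2 = 2.

x1 = 8, x2 = 2, z = -26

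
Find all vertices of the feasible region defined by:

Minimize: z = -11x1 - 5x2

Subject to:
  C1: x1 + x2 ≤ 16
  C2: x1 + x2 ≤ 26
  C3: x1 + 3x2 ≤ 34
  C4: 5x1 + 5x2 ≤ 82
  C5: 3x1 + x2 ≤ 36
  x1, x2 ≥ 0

(0, 0), (12, 0), (10, 6), (7, 9), (0, 11.33)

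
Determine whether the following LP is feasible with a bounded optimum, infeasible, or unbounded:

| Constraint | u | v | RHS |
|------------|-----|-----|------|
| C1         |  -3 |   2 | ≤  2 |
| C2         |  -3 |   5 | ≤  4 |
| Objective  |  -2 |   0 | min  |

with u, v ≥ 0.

Unbounded (objective can decrease without bound)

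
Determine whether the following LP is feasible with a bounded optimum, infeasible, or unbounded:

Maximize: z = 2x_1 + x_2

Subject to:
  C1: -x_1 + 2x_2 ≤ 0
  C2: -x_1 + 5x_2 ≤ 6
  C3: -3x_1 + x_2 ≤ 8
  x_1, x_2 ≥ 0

Unbounded (objective can increase without bound)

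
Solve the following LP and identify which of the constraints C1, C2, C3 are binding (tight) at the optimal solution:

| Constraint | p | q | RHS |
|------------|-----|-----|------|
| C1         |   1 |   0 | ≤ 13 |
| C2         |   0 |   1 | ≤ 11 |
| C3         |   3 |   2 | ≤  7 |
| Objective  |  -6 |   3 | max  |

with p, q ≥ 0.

At p = 0, q = 3.5, compute slack b - a·x for each constraint:
  C1: 13 − 0 = 13  (slack)
  C2: 11 − 3.5 = 7.5  (slack)
  C3: 7 − 7 = 0  (binding)

Optimal: p = 0, q = 3.5
Binding: C3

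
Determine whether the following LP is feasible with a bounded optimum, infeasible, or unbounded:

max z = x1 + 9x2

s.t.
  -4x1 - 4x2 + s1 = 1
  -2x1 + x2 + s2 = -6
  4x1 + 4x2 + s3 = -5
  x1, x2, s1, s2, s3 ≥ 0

Infeasible (no feasible solution exists)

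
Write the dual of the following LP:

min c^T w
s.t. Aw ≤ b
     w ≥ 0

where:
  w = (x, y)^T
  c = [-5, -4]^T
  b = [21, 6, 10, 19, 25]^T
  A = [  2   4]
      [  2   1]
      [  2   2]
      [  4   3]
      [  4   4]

Primal min cᵀx s.t. Ax ≤ b, x ≥ 0  →  Dual max −bᵀy s.t. Aᵀy ≥ −c, y ≥ 0.

Maximize: z = -21y1 - 6y2 - 10y3 - 19y4 - 25y5

Subject to:
  2y1 + 2y2 + 2y3 + 4y4 + 4y5 ≥ 5
  4y1 + y2 + 2y3 + 3y4 + 4y5 ≥ 4
  y1, y2, y3, y4, y5 ≥ 0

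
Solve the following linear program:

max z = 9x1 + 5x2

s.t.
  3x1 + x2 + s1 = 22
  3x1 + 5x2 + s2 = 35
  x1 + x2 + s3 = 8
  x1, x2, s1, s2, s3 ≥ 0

Evaluate the objective at each vertex of the feasible region:
  z(0, 0) = 0
  z(7.333, 0) = 66
  z(7, 1) = 68  ←
  z(2.5, 5.5) = 50
  z(0, 7) = 35
The maximum is at x1 = 7, x2 = 1.

x1 = 7, x2 = 1, z = 68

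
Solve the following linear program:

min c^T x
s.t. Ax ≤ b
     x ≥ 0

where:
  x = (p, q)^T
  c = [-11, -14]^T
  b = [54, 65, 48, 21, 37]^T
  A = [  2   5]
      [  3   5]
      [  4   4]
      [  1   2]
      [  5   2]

Evaluate the objective at each vertex of the feasible region:
  z(0, 0) = 0
  z(7.4, 0) = -81.4
  z(4.333, 7.667) = -155
  z(3, 9) = -159  ←
  z(0, 10.5) = -147
The minimum is at p = 3, q = 9.

p = 3, q = 9, z = -159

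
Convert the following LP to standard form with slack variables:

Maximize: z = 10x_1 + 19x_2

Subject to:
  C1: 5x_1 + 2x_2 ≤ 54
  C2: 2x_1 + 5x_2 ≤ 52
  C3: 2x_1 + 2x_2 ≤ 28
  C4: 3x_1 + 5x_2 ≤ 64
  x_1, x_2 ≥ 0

max z = 10x_1 + 19x_2

s.t.
  5x_1 + 2x_2 + s1 = 54
  2x_1 + 5x_2 + s2 = 52
  2x_1 + 2x_2 + s3 = 28
  3x_1 + 5x_2 + s4 = 64
  x_1, x_2, s1, s2, s3, s4 ≥ 0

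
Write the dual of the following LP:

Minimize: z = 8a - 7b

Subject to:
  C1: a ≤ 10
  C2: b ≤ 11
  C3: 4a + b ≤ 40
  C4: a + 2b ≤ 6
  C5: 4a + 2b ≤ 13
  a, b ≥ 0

Primal min cᵀx s.t. Ax ≤ b, x ≥ 0  →  Dual max −bᵀy s.t. Aᵀy ≥ −c, y ≥ 0.

Maximize: z = -10y1 - 11y2 - 40y3 - 6y4 - 13y5

Subject to:
  y1 + 4y3 + y4 + 4y5 ≥ -8
  y2 + y3 + 2y4 + 2y5 ≥ 7
  y1, y2, y3, y4, y5 ≥ 0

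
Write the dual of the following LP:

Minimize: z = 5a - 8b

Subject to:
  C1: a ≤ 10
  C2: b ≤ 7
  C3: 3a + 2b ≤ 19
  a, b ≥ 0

Primal min cᵀx s.t. Ax ≤ b, x ≥ 0  →  Dual max −bᵀy s.t. Aᵀy ≥ −c, y ≥ 0.

Maximize: z = -10y1 - 7y2 - 19y3

Subject to:
  y1 + 3y3 ≥ -5
  y2 + 2y3 ≥ 8
  y1, y2, y3 ≥ 0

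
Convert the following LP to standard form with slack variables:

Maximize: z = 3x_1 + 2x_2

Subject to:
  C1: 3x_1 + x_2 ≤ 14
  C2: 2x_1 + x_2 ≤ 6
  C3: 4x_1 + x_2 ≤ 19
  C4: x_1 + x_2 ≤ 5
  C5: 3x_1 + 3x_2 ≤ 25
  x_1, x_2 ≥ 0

max z = 3x_1 + 2x_2

s.t.
  3x_1 + x_2 + s1 = 14
  2x_1 + x_2 + s2 = 6
  4x_1 + x_2 + s3 = 19
  x_1 + x_2 + s4 = 5
  3x_1 + 3x_2 + s5 = 25
  x_1, x_2, s1, s2, s3, s4, s5 ≥ 0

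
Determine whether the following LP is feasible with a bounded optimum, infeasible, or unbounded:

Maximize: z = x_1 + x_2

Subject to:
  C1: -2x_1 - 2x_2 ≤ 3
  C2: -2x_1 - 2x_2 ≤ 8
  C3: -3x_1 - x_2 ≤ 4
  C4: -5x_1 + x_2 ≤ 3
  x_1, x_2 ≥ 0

Unbounded (objective can increase without bound)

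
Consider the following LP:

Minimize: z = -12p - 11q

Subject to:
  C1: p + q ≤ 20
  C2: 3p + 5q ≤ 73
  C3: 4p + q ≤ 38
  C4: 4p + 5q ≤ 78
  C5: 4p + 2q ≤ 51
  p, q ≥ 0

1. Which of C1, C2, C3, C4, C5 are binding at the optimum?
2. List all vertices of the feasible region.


1. C3, C4
2. (0, 0), (9.5, 0), (7, 10), (5, 11.6), (0, 14.6)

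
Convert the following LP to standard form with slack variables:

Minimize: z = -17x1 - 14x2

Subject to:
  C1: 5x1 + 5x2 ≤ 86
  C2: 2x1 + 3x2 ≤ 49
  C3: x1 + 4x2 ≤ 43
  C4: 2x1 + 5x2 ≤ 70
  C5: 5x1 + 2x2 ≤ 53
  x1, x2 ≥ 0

min z = -17x1 - 14x2

s.t.
  5x1 + 5x2 + s1 = 86
  2x1 + 3x2 + s2 = 49
  x1 + 4x2 + s3 = 43
  2x1 + 5x2 + s4 = 70
  5x1 + 2x2 + s5 = 53
  x1, x2, s1, s2, s3, s4, s5 ≥ 0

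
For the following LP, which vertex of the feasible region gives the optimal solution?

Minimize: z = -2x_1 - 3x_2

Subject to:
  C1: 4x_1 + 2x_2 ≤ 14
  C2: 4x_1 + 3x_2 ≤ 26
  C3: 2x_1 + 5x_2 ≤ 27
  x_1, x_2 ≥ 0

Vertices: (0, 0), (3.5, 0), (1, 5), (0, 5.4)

Evaluate the objective at each vertex of the feasible region:
  z(0, 0) = 0
  z(3.5, 0) = -7
  z(1, 5) = -17  ←
  z(0, 5.4) = -16.2
The minimum is at x_1 = 1, x_2 = 5.

(1, 5)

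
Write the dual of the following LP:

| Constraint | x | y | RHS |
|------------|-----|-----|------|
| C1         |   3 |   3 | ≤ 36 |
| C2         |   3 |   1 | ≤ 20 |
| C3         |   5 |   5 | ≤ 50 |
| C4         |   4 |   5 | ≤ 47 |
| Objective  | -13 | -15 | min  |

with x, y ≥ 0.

Primal min cᵀx s.t. Ax ≤ b, x ≥ 0  →  Dual max −bᵀy s.t. Aᵀy ≥ −c, y ≥ 0.

Maximize: z = -36y1 - 20y2 - 50y3 - 47y4

Subject to:
  3y1 + 3y2 + 5y3 + 4y4 ≥ 13
  3y1 + y2 + 5y3 + 5y4 ≥ 15
  y1, y2, y3, y4 ≥ 0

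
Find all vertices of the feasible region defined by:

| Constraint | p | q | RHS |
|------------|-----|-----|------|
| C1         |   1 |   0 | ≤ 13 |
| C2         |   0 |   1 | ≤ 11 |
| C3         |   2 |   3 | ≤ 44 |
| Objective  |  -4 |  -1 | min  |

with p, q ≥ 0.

(0, 0), (13, 0), (13, 6), (5.5, 11), (0, 11)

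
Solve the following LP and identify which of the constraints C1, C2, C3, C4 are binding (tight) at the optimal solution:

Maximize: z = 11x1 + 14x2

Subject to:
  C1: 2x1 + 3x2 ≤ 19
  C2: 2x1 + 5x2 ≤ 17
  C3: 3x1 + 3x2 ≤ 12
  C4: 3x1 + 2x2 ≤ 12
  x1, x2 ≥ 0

At x1 = 1, x2 = 3, compute slack b - a·x for each constraint:
  C1: 19 − 11 = 8  (slack)
  C2: 17 − 17 = 0  (binding)
  C3: 12 − 12 = 0  (binding)
  C4: 12 − 9 = 3  (slack)

Optimal: x1 = 1, x2 = 3
Binding: C2, C3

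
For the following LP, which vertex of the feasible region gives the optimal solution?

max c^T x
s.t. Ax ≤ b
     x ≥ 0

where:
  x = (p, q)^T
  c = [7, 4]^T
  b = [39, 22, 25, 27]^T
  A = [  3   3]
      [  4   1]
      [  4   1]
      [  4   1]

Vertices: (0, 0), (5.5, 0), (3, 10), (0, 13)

Evaluate the objective at each vertex of the feasible region:
  z(0, 0) = 0
  z(5.5, 0) = 38.5
  z(3, 10) = 61  ←
  z(0, 13) = 52
The maximum is at p = 3, q = 10.

(3, 10)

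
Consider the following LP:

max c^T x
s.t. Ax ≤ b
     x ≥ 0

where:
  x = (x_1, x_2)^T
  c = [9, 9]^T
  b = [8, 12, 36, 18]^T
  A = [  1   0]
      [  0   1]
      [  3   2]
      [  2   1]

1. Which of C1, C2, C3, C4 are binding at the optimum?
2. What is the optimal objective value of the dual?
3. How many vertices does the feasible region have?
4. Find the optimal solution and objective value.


1. C2, C4
2. 135
3. 5
4. x_1 = 3, x_2 = 12, z = 135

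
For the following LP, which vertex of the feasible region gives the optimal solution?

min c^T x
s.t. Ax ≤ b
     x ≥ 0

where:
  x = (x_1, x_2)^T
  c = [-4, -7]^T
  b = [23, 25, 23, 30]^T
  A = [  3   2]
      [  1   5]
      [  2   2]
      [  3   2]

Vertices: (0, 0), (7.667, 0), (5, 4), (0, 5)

Evaluate the objective at each vertex of the feasible region:
  z(0, 0) = 0
  z(7.667, 0) = -30.67
  z(5, 4) = -48  ←
  z(0, 5) = -35
The minimum is at x_1 = 5, x_2 = 4.

(5, 4)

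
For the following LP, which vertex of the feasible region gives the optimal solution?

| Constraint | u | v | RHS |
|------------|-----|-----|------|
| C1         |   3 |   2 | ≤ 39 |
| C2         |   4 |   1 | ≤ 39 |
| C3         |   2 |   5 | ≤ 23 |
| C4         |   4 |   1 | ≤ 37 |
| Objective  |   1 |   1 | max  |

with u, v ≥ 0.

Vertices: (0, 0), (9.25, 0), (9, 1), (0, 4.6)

Evaluate the objective at each vertex of the feasible region:
  z(0, 0) = 0
  z(9.25, 0) = 9.25
  z(9, 1) = 10  ←
  z(0, 4.6) = 4.6
The maximum is at u = 9, v = 1.

(9, 1)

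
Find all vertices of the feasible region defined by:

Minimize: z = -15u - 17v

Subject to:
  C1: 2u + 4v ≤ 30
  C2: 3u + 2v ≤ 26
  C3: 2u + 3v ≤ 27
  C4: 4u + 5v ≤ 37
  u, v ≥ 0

(0, 0), (8.667, 0), (8, 1), (0, 7.4)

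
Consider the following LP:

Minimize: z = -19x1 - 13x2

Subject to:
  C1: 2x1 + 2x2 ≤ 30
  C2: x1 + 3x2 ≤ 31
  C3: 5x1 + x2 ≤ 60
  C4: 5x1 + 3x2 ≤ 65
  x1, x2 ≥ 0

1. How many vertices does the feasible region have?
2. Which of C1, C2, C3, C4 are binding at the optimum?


1. 6
2. C1, C4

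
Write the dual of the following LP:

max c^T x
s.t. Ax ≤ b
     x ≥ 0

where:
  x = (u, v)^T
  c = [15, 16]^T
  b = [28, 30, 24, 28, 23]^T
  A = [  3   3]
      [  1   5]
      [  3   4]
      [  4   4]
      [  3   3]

Primal max cᵀx s.t. Ax ≤ b, x ≥ 0  →  Dual min bᵀy s.t. Aᵀy ≥ c, y ≥ 0.

Minimize: z = 28y1 + 30y2 + 24y3 + 28y4 + 23y5

Subject to:
  3y1 + y2 + 3y3 + 4y4 + 3y5 ≥ 15
  3y1 + 5y2 + 4y3 + 4y4 + 3y5 ≥ 16
  y1, y2, y3, y4, y5 ≥ 0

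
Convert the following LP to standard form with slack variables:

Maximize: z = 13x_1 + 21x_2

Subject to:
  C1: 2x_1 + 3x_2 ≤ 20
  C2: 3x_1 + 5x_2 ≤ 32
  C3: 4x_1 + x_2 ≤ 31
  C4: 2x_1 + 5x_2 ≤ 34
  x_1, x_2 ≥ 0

max z = 13x_1 + 21x_2

s.t.
  2x_1 + 3x_2 + s1 = 20
  3x_1 + 5x_2 + s2 = 32
  4x_1 + x_2 + s3 = 31
  2x_1 + 5x_2 + s4 = 34
  x_1, x_2, s1, s2, s3, s4 ≥ 0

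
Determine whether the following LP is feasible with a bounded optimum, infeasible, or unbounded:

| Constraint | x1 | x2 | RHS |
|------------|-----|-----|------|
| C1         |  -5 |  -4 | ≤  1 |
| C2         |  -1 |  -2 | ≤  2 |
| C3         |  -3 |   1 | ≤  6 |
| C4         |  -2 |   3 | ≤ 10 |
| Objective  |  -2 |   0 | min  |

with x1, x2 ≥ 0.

Unbounded (objective can decrease without bound)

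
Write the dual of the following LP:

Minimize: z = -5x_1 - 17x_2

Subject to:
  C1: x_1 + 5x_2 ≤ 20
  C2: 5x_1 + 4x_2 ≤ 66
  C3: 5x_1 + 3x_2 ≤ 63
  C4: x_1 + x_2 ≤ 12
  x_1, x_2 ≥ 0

Primal min cᵀx s.t. Ax ≤ b, x ≥ 0  →  Dual max −bᵀy s.t. Aᵀy ≥ −c, y ≥ 0.

Maximize: z = -20y1 - 66y2 - 63y3 - 12y4

Subject to:
  y1 + 5y2 + 5y3 + y4 ≥ 5
  5y1 + 4y2 + 3y3 + y4 ≥ 17
  y1, y2, y3, y4 ≥ 0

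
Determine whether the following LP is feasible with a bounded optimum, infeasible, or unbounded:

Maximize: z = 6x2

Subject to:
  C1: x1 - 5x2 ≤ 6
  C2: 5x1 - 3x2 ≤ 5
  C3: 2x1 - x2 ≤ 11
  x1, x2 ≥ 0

Unbounded (objective can increase without bound)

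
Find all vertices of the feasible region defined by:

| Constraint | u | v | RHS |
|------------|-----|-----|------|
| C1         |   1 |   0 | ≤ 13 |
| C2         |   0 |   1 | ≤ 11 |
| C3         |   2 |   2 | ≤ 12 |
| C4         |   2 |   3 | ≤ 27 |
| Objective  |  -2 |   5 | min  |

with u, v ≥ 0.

(0, 0), (6, 0), (0, 6)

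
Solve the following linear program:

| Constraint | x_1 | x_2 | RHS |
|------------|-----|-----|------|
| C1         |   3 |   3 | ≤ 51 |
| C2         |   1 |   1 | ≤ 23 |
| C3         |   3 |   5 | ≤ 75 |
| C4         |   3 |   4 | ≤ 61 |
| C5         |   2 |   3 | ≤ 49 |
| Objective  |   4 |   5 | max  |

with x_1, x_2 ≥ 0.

Evaluate the objective at each vertex of the feasible region:
  z(0, 0) = 0
  z(17, 0) = 68
  z(7, 10) = 78  ←
  z(1.667, 14) = 76.67
  z(0, 15) = 75
The maximum is at x_1 = 7, x_2 = 10.

x_1 = 7, x_2 = 10, z = 78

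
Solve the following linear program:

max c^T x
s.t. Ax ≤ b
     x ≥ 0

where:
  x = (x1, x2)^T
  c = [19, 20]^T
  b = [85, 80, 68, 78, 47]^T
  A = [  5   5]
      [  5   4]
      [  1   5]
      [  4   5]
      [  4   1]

Evaluate the objective at each vertex of the feasible region:
  z(0, 0) = 0
  z(11.75, 0) = 223.2
  z(10, 7) = 330
  z(7, 10) = 333  ←
  z(3.333, 12.93) = 322
  z(0, 13.6) = 272
The maximum is at x1 = 7, x2 = 10.

x1 = 7, x2 = 10, z = 333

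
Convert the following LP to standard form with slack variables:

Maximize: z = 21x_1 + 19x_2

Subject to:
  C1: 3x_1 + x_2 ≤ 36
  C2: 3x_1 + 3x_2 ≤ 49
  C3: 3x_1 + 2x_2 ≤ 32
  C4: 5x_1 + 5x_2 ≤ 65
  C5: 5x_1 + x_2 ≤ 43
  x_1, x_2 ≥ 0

max z = 21x_1 + 19x_2

s.t.
  3x_1 + x_2 + s1 = 36
  3x_1 + 3x_2 + s2 = 49
  3x_1 + 2x_2 + s3 = 32
  5x_1 + 5x_2 + s4 = 65
  5x_1 + x_2 + s5 = 43
  x_1, x_2, s1, s2, s3, s4, s5 ≥ 0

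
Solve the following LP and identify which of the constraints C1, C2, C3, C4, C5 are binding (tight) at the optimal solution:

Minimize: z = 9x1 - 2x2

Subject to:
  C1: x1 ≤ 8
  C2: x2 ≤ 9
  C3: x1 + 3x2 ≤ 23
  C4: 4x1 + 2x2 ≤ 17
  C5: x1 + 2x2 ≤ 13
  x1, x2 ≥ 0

At x1 = 0, x2 = 6.5, compute slack b - a·x for each constraint:
  C1: 8 − 0 = 8  (slack)
  C2: 9 − 6.5 = 2.5  (slack)
  C3: 23 − 19.5 = 3.5  (slack)
  C4: 17 − 13 = 4  (slack)
  C5: 13 − 13 = 0  (binding)

Optimal: x1 = 0, x2 = 6.5
Binding: C5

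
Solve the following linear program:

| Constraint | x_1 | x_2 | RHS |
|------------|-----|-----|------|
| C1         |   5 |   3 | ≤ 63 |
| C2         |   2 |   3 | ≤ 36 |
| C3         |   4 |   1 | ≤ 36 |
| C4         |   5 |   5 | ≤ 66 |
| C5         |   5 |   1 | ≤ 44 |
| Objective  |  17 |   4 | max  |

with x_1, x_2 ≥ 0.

Evaluate the objective at each vertex of the feasible region:
  z(0, 0) = 0
  z(8.8, 0) = 149.6
  z(8, 4) = 152  ←
  z(7.6, 5.6) = 151.6
  z(3.6, 9.6) = 99.6
  z(0, 12) = 48
The maximum is at x_1 = 8, x_2 = 4.

x_1 = 8, x_2 = 4, z = 152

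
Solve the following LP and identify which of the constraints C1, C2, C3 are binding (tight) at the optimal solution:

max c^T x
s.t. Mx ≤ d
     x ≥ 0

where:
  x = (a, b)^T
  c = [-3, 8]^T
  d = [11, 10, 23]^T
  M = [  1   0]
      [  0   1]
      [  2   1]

At a = 0, b = 10, compute slack b - a·x for each constraint:
  C1: 11 − 0 = 11  (slack)
  C2: 10 − 10 = 0  (binding)
  C3: 23 − 10 = 13  (slack)

Optimal: a = 0, b = 10
Binding: C2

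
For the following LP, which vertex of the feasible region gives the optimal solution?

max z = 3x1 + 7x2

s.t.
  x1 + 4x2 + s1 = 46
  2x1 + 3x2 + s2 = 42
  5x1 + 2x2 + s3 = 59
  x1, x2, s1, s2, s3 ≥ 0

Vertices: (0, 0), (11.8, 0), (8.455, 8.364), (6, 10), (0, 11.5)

Evaluate the objective at each vertex of the feasible region:
  z(0, 0) = 0
  z(11.8, 0) = 35.4
  z(8.455, 8.364) = 83.91
  z(6, 10) = 88  ←
  z(0, 11.5) = 80.5
The maximum is at x1 = 6, x2 = 10.

(6, 10)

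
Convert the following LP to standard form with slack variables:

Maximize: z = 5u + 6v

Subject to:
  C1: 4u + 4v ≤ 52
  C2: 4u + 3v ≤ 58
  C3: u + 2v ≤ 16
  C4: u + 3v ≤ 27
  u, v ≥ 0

max z = 5u + 6v

s.t.
  4u + 4v + s1 = 52
  4u + 3v + s2 = 58
  u + 2v + s3 = 16
  u + 3v + s4 = 27
  u, v, s1, s2, s3, s4 ≥ 0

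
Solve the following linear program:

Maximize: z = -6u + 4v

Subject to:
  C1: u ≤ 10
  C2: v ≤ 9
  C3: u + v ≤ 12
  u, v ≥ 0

Evaluate the objective at each vertex of the feasible region:
  z(0, 0) = 0
  z(10, 0) = -60
  z(10, 2) = -52
  z(3, 9) = 18
  z(0, 9) = 36  ←
The maximum is at u = 0, v = 9.

u = 0, v = 9, z = 36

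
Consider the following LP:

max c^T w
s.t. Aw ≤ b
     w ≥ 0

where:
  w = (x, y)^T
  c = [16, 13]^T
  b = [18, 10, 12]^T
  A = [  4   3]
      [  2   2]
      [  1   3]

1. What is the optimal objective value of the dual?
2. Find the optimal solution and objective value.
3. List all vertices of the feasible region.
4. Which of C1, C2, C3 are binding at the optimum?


1. 74
2. x = 3, y = 2, z = 74
3. (0, 0), (4.5, 0), (3, 2), (1.5, 3.5), (0, 4)
4. C1, C2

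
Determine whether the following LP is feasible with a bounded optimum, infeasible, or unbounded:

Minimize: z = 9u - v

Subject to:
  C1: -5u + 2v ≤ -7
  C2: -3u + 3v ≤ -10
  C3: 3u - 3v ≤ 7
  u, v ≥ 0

Infeasible (no feasible solution exists)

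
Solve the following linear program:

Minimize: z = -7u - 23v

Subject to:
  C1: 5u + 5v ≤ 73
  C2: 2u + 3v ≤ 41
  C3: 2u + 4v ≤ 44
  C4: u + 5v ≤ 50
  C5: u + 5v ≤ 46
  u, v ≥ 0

Evaluate the objective at each vertex of the feasible region:
  z(0, 0) = 0
  z(14.6, 0) = -102.2
  z(7.2, 7.4) = -220.6
  z(6, 8) = -226  ←
  z(0, 9.2) = -211.6
The minimum is at u = 6, v = 8.

u = 6, v = 8, z = -226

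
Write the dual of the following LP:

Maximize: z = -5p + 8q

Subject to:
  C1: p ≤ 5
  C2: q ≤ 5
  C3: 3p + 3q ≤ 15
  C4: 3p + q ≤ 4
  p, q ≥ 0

Primal max cᵀx s.t. Ax ≤ b, x ≥ 0  →  Dual min bᵀy s.t. Aᵀy ≥ c, y ≥ 0.

Minimize: z = 5y1 + 5y2 + 15y3 + 4y4

Subject to:
  y1 + 3y3 + 3y4 ≥ -5
  y2 + 3y3 + y4 ≥ 8
  y1, y2, y3, y4 ≥ 0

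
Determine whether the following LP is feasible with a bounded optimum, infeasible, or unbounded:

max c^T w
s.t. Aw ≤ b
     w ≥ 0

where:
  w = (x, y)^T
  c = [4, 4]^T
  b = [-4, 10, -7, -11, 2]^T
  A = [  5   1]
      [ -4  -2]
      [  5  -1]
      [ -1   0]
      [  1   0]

Infeasible (no feasible solution exists)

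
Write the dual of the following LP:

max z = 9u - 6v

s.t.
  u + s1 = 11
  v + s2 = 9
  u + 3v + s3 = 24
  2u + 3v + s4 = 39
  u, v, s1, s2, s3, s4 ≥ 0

Primal max cᵀx s.t. Ax ≤ b, x ≥ 0  →  Dual min bᵀy s.t. Aᵀy ≥ c, y ≥ 0.

Minimize: z = 11y1 + 9y2 + 24y3 + 39y4

Subject to:
  y1 + y3 + 2y4 ≥ 9
  y2 + 3y3 + 3y4 ≥ -6
  y1, y2, y3, y4 ≥ 0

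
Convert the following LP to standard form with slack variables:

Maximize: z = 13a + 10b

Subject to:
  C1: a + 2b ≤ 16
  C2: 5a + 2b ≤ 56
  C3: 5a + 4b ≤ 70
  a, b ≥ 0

max z = 13a + 10b

s.t.
  a + 2b + s1 = 16
  5a + 2b + s2 = 56
  5a + 4b + s3 = 70
  a, b, s1, s2, s3 ≥ 0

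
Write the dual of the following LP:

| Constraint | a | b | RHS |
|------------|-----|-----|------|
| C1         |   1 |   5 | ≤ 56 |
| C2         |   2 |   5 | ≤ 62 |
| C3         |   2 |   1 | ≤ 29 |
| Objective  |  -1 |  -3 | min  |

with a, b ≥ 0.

Primal min cᵀx s.t. Ax ≤ b, x ≥ 0  →  Dual max −bᵀy s.t. Aᵀy ≥ −c, y ≥ 0.

Maximize: z = -56y1 - 62y2 - 29y3

Subject to:
  y1 + 2y2 + 2y3 ≥ 1
  5y1 + 5y2 + y3 ≥ 3
  y1, y2, y3 ≥ 0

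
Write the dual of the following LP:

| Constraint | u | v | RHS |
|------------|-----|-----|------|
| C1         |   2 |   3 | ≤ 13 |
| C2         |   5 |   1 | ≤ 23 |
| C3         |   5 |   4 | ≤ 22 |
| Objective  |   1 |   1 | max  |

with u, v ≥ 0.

Primal max cᵀx s.t. Ax ≤ b, x ≥ 0  →  Dual min bᵀy s.t. Aᵀy ≥ c, y ≥ 0.

Minimize: z = 13y1 + 23y2 + 22y3

Subject to:
  2y1 + 5y2 + 5y3 ≥ 1
  3y1 + y2 + 4y3 ≥ 1
  y1, y2, y3 ≥ 0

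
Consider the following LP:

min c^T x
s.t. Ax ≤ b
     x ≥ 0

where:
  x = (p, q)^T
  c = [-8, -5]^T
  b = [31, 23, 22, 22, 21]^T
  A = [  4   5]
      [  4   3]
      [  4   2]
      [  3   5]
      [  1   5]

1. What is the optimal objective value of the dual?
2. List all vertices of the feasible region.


1. -45
2. (0, 0), (5.5, 0), (5, 1), (4.455, 1.727), (0.5, 4.1), (0, 4.2)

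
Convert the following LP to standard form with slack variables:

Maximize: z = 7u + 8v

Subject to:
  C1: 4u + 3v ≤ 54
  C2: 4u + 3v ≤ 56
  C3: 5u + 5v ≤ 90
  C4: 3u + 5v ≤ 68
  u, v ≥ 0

max z = 7u + 8v

s.t.
  4u + 3v + s1 = 54
  4u + 3v + s2 = 56
  5u + 5v + s3 = 90
  3u + 5v + s4 = 68
  u, v, s1, s2, s3, s4 ≥ 0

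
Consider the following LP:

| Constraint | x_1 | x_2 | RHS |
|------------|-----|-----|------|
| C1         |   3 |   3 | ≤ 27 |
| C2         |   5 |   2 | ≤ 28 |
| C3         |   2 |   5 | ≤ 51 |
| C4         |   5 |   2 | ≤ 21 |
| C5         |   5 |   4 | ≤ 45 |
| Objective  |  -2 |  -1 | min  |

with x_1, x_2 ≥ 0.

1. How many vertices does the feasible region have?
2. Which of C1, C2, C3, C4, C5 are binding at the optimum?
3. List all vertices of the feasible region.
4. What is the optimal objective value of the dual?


1. 4
2. C1, C4
3. (0, 0), (4.2, 0), (1, 8), (0, 9)
4. -10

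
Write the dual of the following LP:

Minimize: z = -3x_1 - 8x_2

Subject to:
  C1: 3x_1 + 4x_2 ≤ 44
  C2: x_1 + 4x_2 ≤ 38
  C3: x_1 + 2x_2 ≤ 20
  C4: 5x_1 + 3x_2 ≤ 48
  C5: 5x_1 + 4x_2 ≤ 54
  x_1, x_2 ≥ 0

Primal min cᵀx s.t. Ax ≤ b, x ≥ 0  →  Dual max −bᵀy s.t. Aᵀy ≥ −c, y ≥ 0.

Maximize: z = -44y1 - 38y2 - 20y3 - 48y4 - 54y5

Subject to:
  3y1 + y2 + y3 + 5y4 + 5y5 ≥ 3
  4y1 + 4y2 + 2y3 + 3y4 + 4y5 ≥ 8
  y1, y2, y3, y4, y5 ≥ 0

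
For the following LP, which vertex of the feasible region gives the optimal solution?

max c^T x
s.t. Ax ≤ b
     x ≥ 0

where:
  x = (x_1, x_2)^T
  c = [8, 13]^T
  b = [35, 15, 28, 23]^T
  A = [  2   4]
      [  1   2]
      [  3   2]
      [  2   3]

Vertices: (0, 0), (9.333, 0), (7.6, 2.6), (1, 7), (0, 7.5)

Evaluate the objective at each vertex of the feasible region:
  z(0, 0) = 0
  z(9.333, 0) = 74.67
  z(7.6, 2.6) = 94.6
  z(1, 7) = 99  ←
  z(0, 7.5) = 97.5
The maximum is at x_1 = 1, x_2 = 7.

(1, 7)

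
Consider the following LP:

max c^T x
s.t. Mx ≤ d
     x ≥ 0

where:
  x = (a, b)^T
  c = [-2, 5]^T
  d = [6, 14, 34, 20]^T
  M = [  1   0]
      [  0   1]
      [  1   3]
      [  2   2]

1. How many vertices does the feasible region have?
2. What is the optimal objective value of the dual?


1. 4
2. 50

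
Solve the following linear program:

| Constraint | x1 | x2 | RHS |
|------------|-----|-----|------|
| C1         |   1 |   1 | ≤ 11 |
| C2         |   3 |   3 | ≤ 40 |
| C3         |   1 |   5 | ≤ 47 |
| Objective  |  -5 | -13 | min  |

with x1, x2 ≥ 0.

Evaluate the objective at each vertex of the feasible region:
  z(0, 0) = 0
  z(11, 0) = -55
  z(2, 9) = -127  ←
  z(0, 9.4) = -122.2
The minimum is at x1 = 2, x2 = 9.

x1 = 2, x2 = 9, z = -127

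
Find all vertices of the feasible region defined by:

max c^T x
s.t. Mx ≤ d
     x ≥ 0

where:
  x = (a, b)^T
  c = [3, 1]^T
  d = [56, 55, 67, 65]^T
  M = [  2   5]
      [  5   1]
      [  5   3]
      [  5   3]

(0, 0), (11, 0), (10, 5), (8.263, 7.895), (0, 11.2)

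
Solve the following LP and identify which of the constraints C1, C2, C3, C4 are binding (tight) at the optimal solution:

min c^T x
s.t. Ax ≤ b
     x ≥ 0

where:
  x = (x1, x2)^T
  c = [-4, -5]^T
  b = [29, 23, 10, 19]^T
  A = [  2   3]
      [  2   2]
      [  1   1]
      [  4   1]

At x1 = 1, x2 = 9, compute slack b - a·x for each constraint:
  C1: 29 − 29 = 0  (binding)
  C2: 23 − 20 = 3  (slack)
  C3: 10 − 10 = 0  (binding)
  C4: 19 − 13 = 6  (slack)

Optimal: x1 = 1, x2 = 9
Binding: C1, C3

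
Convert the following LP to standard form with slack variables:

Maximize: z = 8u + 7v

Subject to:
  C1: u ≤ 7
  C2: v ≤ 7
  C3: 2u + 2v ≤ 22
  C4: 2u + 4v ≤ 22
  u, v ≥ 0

max z = 8u + 7v

s.t.
  u + s1 = 7
  v + s2 = 7
  2u + 2v + s3 = 22
  2u + 4v + s4 = 22
  u, v, s1, s2, s3, s4 ≥ 0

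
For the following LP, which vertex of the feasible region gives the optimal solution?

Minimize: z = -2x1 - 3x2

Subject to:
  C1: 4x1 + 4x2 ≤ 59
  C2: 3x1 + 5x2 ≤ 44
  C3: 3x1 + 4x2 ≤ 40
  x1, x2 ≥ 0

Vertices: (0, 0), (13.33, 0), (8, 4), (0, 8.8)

Evaluate the objective at each vertex of the feasible region:
  z(0, 0) = 0
  z(13.33, 0) = -26.67
  z(8, 4) = -28  ←
  z(0, 8.8) = -26.4
The minimum is at x1 = 8, x2 = 4.

(8, 4)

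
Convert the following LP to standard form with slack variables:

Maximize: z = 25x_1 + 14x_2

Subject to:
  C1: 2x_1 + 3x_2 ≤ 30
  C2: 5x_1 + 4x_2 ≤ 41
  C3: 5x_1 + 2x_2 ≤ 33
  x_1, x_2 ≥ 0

max z = 25x_1 + 14x_2

s.t.
  2x_1 + 3x_2 + s1 = 30
  5x_1 + 4x_2 + s2 = 41
  5x_1 + 2x_2 + s3 = 33
  x_1, x_2, s1, s2, s3 ≥ 0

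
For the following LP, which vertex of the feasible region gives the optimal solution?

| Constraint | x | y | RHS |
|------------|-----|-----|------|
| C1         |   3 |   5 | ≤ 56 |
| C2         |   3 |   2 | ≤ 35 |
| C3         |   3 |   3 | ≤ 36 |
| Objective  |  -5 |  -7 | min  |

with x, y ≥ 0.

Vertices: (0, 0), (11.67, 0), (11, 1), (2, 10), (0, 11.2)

Evaluate the objective at each vertex of the feasible region:
  z(0, 0) = 0
  z(11.67, 0) = -58.33
  z(11, 1) = -62
  z(2, 10) = -80  ←
  z(0, 11.2) = -78.4
The minimum is at x = 2, y = 10.

(2, 10)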